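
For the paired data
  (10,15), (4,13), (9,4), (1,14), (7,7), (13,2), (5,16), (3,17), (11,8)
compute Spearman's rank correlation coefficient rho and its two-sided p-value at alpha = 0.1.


Step 1: Rank x and y separately (midranks; no ties here).
rank(x): 10->7, 4->3, 9->6, 1->1, 7->5, 13->9, 5->4, 3->2, 11->8
rank(y): 15->7, 13->5, 4->2, 14->6, 7->3, 2->1, 16->8, 17->9, 8->4
Step 2: d_i = R_x(i) - R_y(i); compute d_i^2.
  (7-7)^2=0, (3-5)^2=4, (6-2)^2=16, (1-6)^2=25, (5-3)^2=4, (9-1)^2=64, (4-8)^2=16, (2-9)^2=49, (8-4)^2=16
sum(d^2) = 194.
Step 3: rho = 1 - 6*194 / (9*(9^2 - 1)) = 1 - 1164/720 = -0.616667.
Step 4: Under H0, t = rho * sqrt((n-2)/(1-rho^2)) = -2.0725 ~ t(7).
Step 5: Two-sided p-value from the t-distribution with 7 df = 0.076929.
Step 6: alpha = 0.1. reject H0.

rho = -0.6167, p = 0.076929, reject H0 at alpha = 0.1.


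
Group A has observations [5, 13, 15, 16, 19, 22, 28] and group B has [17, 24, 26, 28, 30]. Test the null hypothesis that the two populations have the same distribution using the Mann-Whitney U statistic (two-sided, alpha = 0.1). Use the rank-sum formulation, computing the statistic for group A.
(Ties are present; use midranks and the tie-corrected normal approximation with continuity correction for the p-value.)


Step 1: Combine and sort all 12 observations; assign midranks.
sorted (value, group): (5,X), (13,X), (15,X), (16,X), (17,Y), (19,X), (22,X), (24,Y), (26,Y), (28,X), (28,Y), (30,Y)
ranks: 5->1, 13->2, 15->3, 16->4, 17->5, 19->6, 22->7, 24->8, 26->9, 28->10.5, 28->10.5, 30->12
Step 2: Rank sum for X: R1 = 1 + 2 + 3 + 4 + 6 + 7 + 10.5 = 33.5.
Step 3: U_X = R1 - n1(n1+1)/2 = 33.5 - 7*8/2 = 33.5 - 28 = 5.5.
       U_Y = n1*n2 - U_X = 35 - 5.5 = 29.5.
Step 4: Ties are present, so use the tie-corrected normal approximation (with continuity correction) for the p-value.
Step 5: p-value = 0.061363; compare to alpha = 0.1. reject H0.

U_X = 5.5, p = 0.061363, reject H0 at alpha = 0.1.


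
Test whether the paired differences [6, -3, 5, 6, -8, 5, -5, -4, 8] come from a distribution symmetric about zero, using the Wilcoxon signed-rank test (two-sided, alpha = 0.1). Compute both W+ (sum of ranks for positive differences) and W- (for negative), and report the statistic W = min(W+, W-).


Step 1: Drop any zero differences (none here) and take |d_i|.
|d| = [6, 3, 5, 6, 8, 5, 5, 4, 8]
Step 2: Midrank |d_i| (ties get averaged ranks).
ranks: |6|->6.5, |3|->1, |5|->4, |6|->6.5, |8|->8.5, |5|->4, |5|->4, |4|->2, |8|->8.5
Step 3: Attach original signs; sum ranks with positive sign and with negative sign.
W+ = 6.5 + 4 + 6.5 + 4 + 8.5 = 29.5
W- = 1 + 8.5 + 4 + 2 = 15.5
(Check: W+ + W- = 45 should equal n(n+1)/2 = 45.)
Step 4: Test statistic W = min(W+, W-) = 15.5.
Step 5: Ties in |d|, so use the tie-corrected normal approximation.
        E[W] = n(n+1)/4 = 9*10/4 = 22.5.
        Tie groups: |d|=5 (t=3), |d|=6 (t=2), |d|=8 (t=2); sum(t^3 - t) = 36.
        Var[W] = n(n+1)(2n+1)/24 - sum(t^3-t)/48 = 1710/24 - 36/48 = 70.5.
        z = (W - E[W]) / sqrt(Var[W]) = (15.5 - 22.5) / 8.3964 = -0.8337.
        Two-sided p = 2*Phi(z) = 0.404457.
Step 6: alpha = 0.1. fail to reject H0.

W+ = 29.5, W- = 15.5, W = min = 15.5, p = 0.404457, fail to reject H0.


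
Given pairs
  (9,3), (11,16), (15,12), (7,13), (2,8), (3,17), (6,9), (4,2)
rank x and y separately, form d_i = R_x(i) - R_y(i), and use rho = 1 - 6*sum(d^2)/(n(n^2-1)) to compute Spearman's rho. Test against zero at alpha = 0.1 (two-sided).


Step 1: Rank x and y separately (midranks; no ties here).
rank(x): 9->6, 11->7, 15->8, 7->5, 2->1, 3->2, 6->4, 4->3
rank(y): 3->2, 16->7, 12->5, 13->6, 8->3, 17->8, 9->4, 2->1
Step 2: d_i = R_x(i) - R_y(i); compute d_i^2.
  (6-2)^2=16, (7-7)^2=0, (8-5)^2=9, (5-6)^2=1, (1-3)^2=4, (2-8)^2=36, (4-4)^2=0, (3-1)^2=4
sum(d^2) = 70.
Step 3: rho = 1 - 6*70 / (8*(8^2 - 1)) = 1 - 420/504 = 0.166667.
Step 4: Under H0, t = rho * sqrt((n-2)/(1-rho^2)) = 0.4140 ~ t(6).
Step 5: Two-sided p-value from the t-distribution with 6 df = 0.693239.
Step 6: alpha = 0.1. fail to reject H0.

rho = 0.1667, p = 0.693239, fail to reject H0 at alpha = 0.1.


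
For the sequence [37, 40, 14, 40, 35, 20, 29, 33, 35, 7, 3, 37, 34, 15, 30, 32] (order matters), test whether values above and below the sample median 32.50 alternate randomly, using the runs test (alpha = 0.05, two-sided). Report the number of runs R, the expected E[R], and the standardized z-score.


Step 1: Compute median = 32.50; label A = above, B = below.
Labels in order: AABAABBAABBAABBB  (n_A = 8, n_B = 8)
Step 2: Count runs R = 8.
Step 3: Under H0 (random ordering), E[R] = 2*n_A*n_B/(n_A+n_B) + 1 = 2*8*8/16 + 1 = 9.0000.
        Var[R] = 2*n_A*n_B*(2*n_A*n_B - n_A - n_B) / ((n_A+n_B)^2 * (n_A+n_B-1)) = 14336/3840 = 3.7333.
        SD[R] = 1.9322.
Step 4: Continuity-corrected z = (R + 0.5 - E[R]) / SD[R] = (8 + 0.5 - 9.0000) / 1.9322 = -0.2588.
Step 5: Two-sided p-value via normal approximation = 2*(1 - Phi(|z|)) = 0.795809.
Step 6: alpha = 0.05. fail to reject H0.

R = 8, z = -0.2588, p = 0.795809, fail to reject H0.


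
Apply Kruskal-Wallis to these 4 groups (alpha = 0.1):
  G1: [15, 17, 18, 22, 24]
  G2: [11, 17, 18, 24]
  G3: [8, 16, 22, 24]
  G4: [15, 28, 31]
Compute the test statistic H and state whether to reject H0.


Step 1: Combine all N = 16 observations and assign midranks.
sorted (value, group, rank): (8,G3,1), (11,G2,2), (15,G1,3.5), (15,G4,3.5), (16,G3,5), (17,G1,6.5), (17,G2,6.5), (18,G1,8.5), (18,G2,8.5), (22,G1,10.5), (22,G3,10.5), (24,G1,13), (24,G2,13), (24,G3,13), (28,G4,15), (31,G4,16)
Step 2: Sum ranks within each group.
R_1 = 42 (n_1 = 5)
R_2 = 30 (n_2 = 4)
R_3 = 29.5 (n_3 = 4)
R_4 = 34.5 (n_4 = 3)
Step 3: H = 12/(N(N+1)) * sum(R_i^2/n_i) - 3(N+1)
     = 12/(16*17) * (42^2/5 + 30^2/4 + 29.5^2/4 + 34.5^2/3) - 3*17
     = 0.044118 * 1192.11 - 51
     = 1.593199.
Step 4: Ties present; correction factor C = 1 - 48/(16^3 - 16) = 0.988235. Corrected H = 1.593199 / 0.988235 = 1.612165.
Step 5: Under H0, H ~ chi^2(3); p-value = 0.656635.
Step 6: alpha = 0.1. fail to reject H0.

H = 1.6122, df = 3, p = 0.656635, fail to reject H0.


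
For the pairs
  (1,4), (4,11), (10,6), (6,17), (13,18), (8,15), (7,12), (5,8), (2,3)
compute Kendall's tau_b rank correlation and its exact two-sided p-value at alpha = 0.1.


Step 1: Enumerate the 36 unordered pairs (i,j) with i<j and classify each by sign(x_j-x_i) * sign(y_j-y_i).
  (1,2):dx=+3,dy=+7->C; (1,3):dx=+9,dy=+2->C; (1,4):dx=+5,dy=+13->C; (1,5):dx=+12,dy=+14->C
  (1,6):dx=+7,dy=+11->C; (1,7):dx=+6,dy=+8->C; (1,8):dx=+4,dy=+4->C; (1,9):dx=+1,dy=-1->D
  (2,3):dx=+6,dy=-5->D; (2,4):dx=+2,dy=+6->C; (2,5):dx=+9,dy=+7->C; (2,6):dx=+4,dy=+4->C
  (2,7):dx=+3,dy=+1->C; (2,8):dx=+1,dy=-3->D; (2,9):dx=-2,dy=-8->C; (3,4):dx=-4,dy=+11->D
  (3,5):dx=+3,dy=+12->C; (3,6):dx=-2,dy=+9->D; (3,7):dx=-3,dy=+6->D; (3,8):dx=-5,dy=+2->D
  (3,9):dx=-8,dy=-3->C; (4,5):dx=+7,dy=+1->C; (4,6):dx=+2,dy=-2->D; (4,7):dx=+1,dy=-5->D
  (4,8):dx=-1,dy=-9->C; (4,9):dx=-4,dy=-14->C; (5,6):dx=-5,dy=-3->C; (5,7):dx=-6,dy=-6->C
  (5,8):dx=-8,dy=-10->C; (5,9):dx=-11,dy=-15->C; (6,7):dx=-1,dy=-3->C; (6,8):dx=-3,dy=-7->C
  (6,9):dx=-6,dy=-12->C; (7,8):dx=-2,dy=-4->C; (7,9):dx=-5,dy=-9->C; (8,9):dx=-3,dy=-5->C
Step 2: C = 27, D = 9, total pairs = 36.
Step 3: tau = (C - D)/(n(n-1)/2) = (27 - 9)/36 = 0.500000.
Step 4: Exact two-sided p-value (enumerate n! = 362880 permutations of y under H0): p = 0.075176.
Step 5: alpha = 0.1. reject H0.

tau_b = 0.5000 (C=27, D=9), p = 0.075176, reject H0.


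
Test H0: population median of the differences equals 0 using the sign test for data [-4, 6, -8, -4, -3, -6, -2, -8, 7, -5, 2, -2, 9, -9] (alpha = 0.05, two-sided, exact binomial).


Step 1: Discard zero differences. Original n = 14; n_eff = number of nonzero differences = 14.
Nonzero differences (with sign): -4, +6, -8, -4, -3, -6, -2, -8, +7, -5, +2, -2, +9, -9
Step 2: Count signs: positive = 4, negative = 10.
Step 3: Under H0: P(positive) = 0.5, so the number of positives S ~ Bin(14, 0.5).
Step 4: Two-sided exact p-value = sum of Bin(14,0.5) probabilities at or below the observed probability = 0.179565.
Step 5: alpha = 0.05. fail to reject H0.

n_eff = 14, pos = 4, neg = 10, p = 0.179565, fail to reject H0.


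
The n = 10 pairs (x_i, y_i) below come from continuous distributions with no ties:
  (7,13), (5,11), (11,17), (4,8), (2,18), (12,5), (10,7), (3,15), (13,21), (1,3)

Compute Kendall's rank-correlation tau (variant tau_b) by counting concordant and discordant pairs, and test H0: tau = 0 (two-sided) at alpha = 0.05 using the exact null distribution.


Step 1: Enumerate the 45 unordered pairs (i,j) with i<j and classify each by sign(x_j-x_i) * sign(y_j-y_i).
  (1,2):dx=-2,dy=-2->C; (1,3):dx=+4,dy=+4->C; (1,4):dx=-3,dy=-5->C; (1,5):dx=-5,dy=+5->D
  (1,6):dx=+5,dy=-8->D; (1,7):dx=+3,dy=-6->D; (1,8):dx=-4,dy=+2->D; (1,9):dx=+6,dy=+8->C
  (1,10):dx=-6,dy=-10->C; (2,3):dx=+6,dy=+6->C; (2,4):dx=-1,dy=-3->C; (2,5):dx=-3,dy=+7->D
  (2,6):dx=+7,dy=-6->D; (2,7):dx=+5,dy=-4->D; (2,8):dx=-2,dy=+4->D; (2,9):dx=+8,dy=+10->C
  (2,10):dx=-4,dy=-8->C; (3,4):dx=-7,dy=-9->C; (3,5):dx=-9,dy=+1->D; (3,6):dx=+1,dy=-12->D
  (3,7):dx=-1,dy=-10->C; (3,8):dx=-8,dy=-2->C; (3,9):dx=+2,dy=+4->C; (3,10):dx=-10,dy=-14->C
  (4,5):dx=-2,dy=+10->D; (4,6):dx=+8,dy=-3->D; (4,7):dx=+6,dy=-1->D; (4,8):dx=-1,dy=+7->D
  (4,9):dx=+9,dy=+13->C; (4,10):dx=-3,dy=-5->C; (5,6):dx=+10,dy=-13->D; (5,7):dx=+8,dy=-11->D
  (5,8):dx=+1,dy=-3->D; (5,9):dx=+11,dy=+3->C; (5,10):dx=-1,dy=-15->C; (6,7):dx=-2,dy=+2->D
  (6,8):dx=-9,dy=+10->D; (6,9):dx=+1,dy=+16->C; (6,10):dx=-11,dy=-2->C; (7,8):dx=-7,dy=+8->D
  (7,9):dx=+3,dy=+14->C; (7,10):dx=-9,dy=-4->C; (8,9):dx=+10,dy=+6->C; (8,10):dx=-2,dy=-12->C
  (9,10):dx=-12,dy=-18->C
Step 2: C = 25, D = 20, total pairs = 45.
Step 3: tau = (C - D)/(n(n-1)/2) = (25 - 20)/45 = 0.111111.
Step 4: Exact two-sided p-value (enumerate n! = 3628800 permutations of y under H0): p = 0.727490.
Step 5: alpha = 0.05. fail to reject H0.

tau_b = 0.1111 (C=25, D=20), p = 0.727490, fail to reject H0.


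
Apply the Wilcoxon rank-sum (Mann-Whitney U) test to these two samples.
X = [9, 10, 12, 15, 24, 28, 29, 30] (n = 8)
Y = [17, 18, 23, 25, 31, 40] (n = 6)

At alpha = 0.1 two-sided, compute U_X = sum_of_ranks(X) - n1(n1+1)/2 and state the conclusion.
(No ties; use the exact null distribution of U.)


Step 1: Combine and sort all 14 observations; assign midranks.
sorted (value, group): (9,X), (10,X), (12,X), (15,X), (17,Y), (18,Y), (23,Y), (24,X), (25,Y), (28,X), (29,X), (30,X), (31,Y), (40,Y)
ranks: 9->1, 10->2, 12->3, 15->4, 17->5, 18->6, 23->7, 24->8, 25->9, 28->10, 29->11, 30->12, 31->13, 40->14
Step 2: Rank sum for X: R1 = 1 + 2 + 3 + 4 + 8 + 10 + 11 + 12 = 51.
Step 3: U_X = R1 - n1(n1+1)/2 = 51 - 8*9/2 = 51 - 36 = 15.
       U_Y = n1*n2 - U_X = 48 - 15 = 33.
Step 4: No ties, so the exact null distribution of U (based on enumerating the C(14,8) = 3003 equally likely rank assignments) gives the two-sided p-value.
Step 5: p-value = 0.282384; compare to alpha = 0.1. fail to reject H0.

U_X = 15, p = 0.282384, fail to reject H0 at alpha = 0.1.


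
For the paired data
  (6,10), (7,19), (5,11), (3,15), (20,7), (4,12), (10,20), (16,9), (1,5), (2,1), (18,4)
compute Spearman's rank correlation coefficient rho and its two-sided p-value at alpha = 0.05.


Step 1: Rank x and y separately (midranks; no ties here).
rank(x): 6->6, 7->7, 5->5, 3->3, 20->11, 4->4, 10->8, 16->9, 1->1, 2->2, 18->10
rank(y): 10->6, 19->10, 11->7, 15->9, 7->4, 12->8, 20->11, 9->5, 5->3, 1->1, 4->2
Step 2: d_i = R_x(i) - R_y(i); compute d_i^2.
  (6-6)^2=0, (7-10)^2=9, (5-7)^2=4, (3-9)^2=36, (11-4)^2=49, (4-8)^2=16, (8-11)^2=9, (9-5)^2=16, (1-3)^2=4, (2-1)^2=1, (10-2)^2=64
sum(d^2) = 208.
Step 3: rho = 1 - 6*208 / (11*(11^2 - 1)) = 1 - 1248/1320 = 0.054545.
Step 4: Under H0, t = rho * sqrt((n-2)/(1-rho^2)) = 0.1639 ~ t(9).
Step 5: Two-sided p-value from the t-distribution with 9 df = 0.873447.
Step 6: alpha = 0.05. fail to reject H0.

rho = 0.0545, p = 0.873447, fail to reject H0 at alpha = 0.05.


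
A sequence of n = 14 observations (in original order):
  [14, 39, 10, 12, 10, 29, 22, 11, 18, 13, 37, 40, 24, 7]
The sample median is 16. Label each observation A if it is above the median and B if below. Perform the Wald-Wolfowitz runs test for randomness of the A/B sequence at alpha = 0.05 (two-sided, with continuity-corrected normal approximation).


Step 1: Compute median = 16; label A = above, B = below.
Labels in order: BABBBAABABAAAB  (n_A = 7, n_B = 7)
Step 2: Count runs R = 9.
Step 3: Under H0 (random ordering), E[R] = 2*n_A*n_B/(n_A+n_B) + 1 = 2*7*7/14 + 1 = 8.0000.
        Var[R] = 2*n_A*n_B*(2*n_A*n_B - n_A - n_B) / ((n_A+n_B)^2 * (n_A+n_B-1)) = 8232/2548 = 3.2308.
        SD[R] = 1.7974.
Step 4: Continuity-corrected z = (R - 0.5 - E[R]) / SD[R] = (9 - 0.5 - 8.0000) / 1.7974 = 0.2782.
Step 5: Two-sided p-value via normal approximation = 2*(1 - Phi(|z|)) = 0.780879.
Step 6: alpha = 0.05. fail to reject H0.

R = 9, z = 0.2782, p = 0.780879, fail to reject H0.


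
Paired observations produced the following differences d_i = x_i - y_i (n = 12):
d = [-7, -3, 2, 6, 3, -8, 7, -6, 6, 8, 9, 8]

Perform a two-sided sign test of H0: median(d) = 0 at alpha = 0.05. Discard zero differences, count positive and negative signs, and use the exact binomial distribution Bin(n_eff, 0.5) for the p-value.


Step 1: Discard zero differences. Original n = 12; n_eff = number of nonzero differences = 12.
Nonzero differences (with sign): -7, -3, +2, +6, +3, -8, +7, -6, +6, +8, +9, +8
Step 2: Count signs: positive = 8, negative = 4.
Step 3: Under H0: P(positive) = 0.5, so the number of positives S ~ Bin(12, 0.5).
Step 4: Two-sided exact p-value = sum of Bin(12,0.5) probabilities at or below the observed probability = 0.387695.
Step 5: alpha = 0.05. fail to reject H0.

n_eff = 12, pos = 8, neg = 4, p = 0.387695, fail to reject H0.


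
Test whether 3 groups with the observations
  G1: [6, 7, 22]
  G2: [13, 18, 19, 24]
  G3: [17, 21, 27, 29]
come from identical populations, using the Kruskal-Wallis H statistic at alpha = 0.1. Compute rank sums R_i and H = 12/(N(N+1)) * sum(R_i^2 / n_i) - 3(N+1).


Step 1: Combine all N = 11 observations and assign midranks.
sorted (value, group, rank): (6,G1,1), (7,G1,2), (13,G2,3), (17,G3,4), (18,G2,5), (19,G2,6), (21,G3,7), (22,G1,8), (24,G2,9), (27,G3,10), (29,G3,11)
Step 2: Sum ranks within each group.
R_1 = 11 (n_1 = 3)
R_2 = 23 (n_2 = 4)
R_3 = 32 (n_3 = 4)
Step 3: H = 12/(N(N+1)) * sum(R_i^2/n_i) - 3(N+1)
     = 12/(11*12) * (11^2/3 + 23^2/4 + 32^2/4) - 3*12
     = 0.090909 * 428.583 - 36
     = 2.962121.
Step 4: No ties, so H is used without correction.
Step 5: Under H0, H ~ chi^2(2); p-value = 0.227396.
Step 6: alpha = 0.1. fail to reject H0.

H = 2.9621, df = 2, p = 0.227396, fail to reject H0.


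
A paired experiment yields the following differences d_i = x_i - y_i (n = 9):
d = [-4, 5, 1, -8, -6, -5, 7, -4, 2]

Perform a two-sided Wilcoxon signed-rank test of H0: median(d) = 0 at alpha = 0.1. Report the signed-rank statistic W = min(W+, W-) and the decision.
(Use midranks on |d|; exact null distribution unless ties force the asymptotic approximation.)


Step 1: Drop any zero differences (none here) and take |d_i|.
|d| = [4, 5, 1, 8, 6, 5, 7, 4, 2]
Step 2: Midrank |d_i| (ties get averaged ranks).
ranks: |4|->3.5, |5|->5.5, |1|->1, |8|->9, |6|->7, |5|->5.5, |7|->8, |4|->3.5, |2|->2
Step 3: Attach original signs; sum ranks with positive sign and with negative sign.
W+ = 5.5 + 1 + 8 + 2 = 16.5
W- = 3.5 + 9 + 7 + 5.5 + 3.5 = 28.5
(Check: W+ + W- = 45 should equal n(n+1)/2 = 45.)
Step 4: Test statistic W = min(W+, W-) = 16.5.
Step 5: Ties in |d|, so use the tie-corrected normal approximation.
        E[W] = n(n+1)/4 = 9*10/4 = 22.5.
        Tie groups: |d|=4 (t=2), |d|=5 (t=2); sum(t^3 - t) = 12.
        Var[W] = n(n+1)(2n+1)/24 - sum(t^3-t)/48 = 1710/24 - 12/48 = 71.
        z = (W - E[W]) / sqrt(Var[W]) = (16.5 - 22.5) / 8.4261 = -0.7121.
        Two-sided p = 2*Phi(z) = 0.476422.
Step 6: alpha = 0.1. fail to reject H0.

W+ = 16.5, W- = 28.5, W = min = 16.5, p = 0.476422, fail to reject H0.


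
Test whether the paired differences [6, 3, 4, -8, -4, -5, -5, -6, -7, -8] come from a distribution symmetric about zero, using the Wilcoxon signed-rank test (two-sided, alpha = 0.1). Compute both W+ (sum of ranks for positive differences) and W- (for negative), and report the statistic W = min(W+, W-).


Step 1: Drop any zero differences (none here) and take |d_i|.
|d| = [6, 3, 4, 8, 4, 5, 5, 6, 7, 8]
Step 2: Midrank |d_i| (ties get averaged ranks).
ranks: |6|->6.5, |3|->1, |4|->2.5, |8|->9.5, |4|->2.5, |5|->4.5, |5|->4.5, |6|->6.5, |7|->8, |8|->9.5
Step 3: Attach original signs; sum ranks with positive sign and with negative sign.
W+ = 6.5 + 1 + 2.5 = 10
W- = 9.5 + 2.5 + 4.5 + 4.5 + 6.5 + 8 + 9.5 = 45
(Check: W+ + W- = 55 should equal n(n+1)/2 = 55.)
Step 4: Test statistic W = min(W+, W-) = 10.
Step 5: Ties in |d|, so use the tie-corrected normal approximation.
        E[W] = n(n+1)/4 = 10*11/4 = 27.5.
        Tie groups: |d|=4 (t=2), |d|=5 (t=2), |d|=6 (t=2), |d|=8 (t=2); sum(t^3 - t) = 24.
        Var[W] = n(n+1)(2n+1)/24 - sum(t^3-t)/48 = 2310/24 - 24/48 = 95.75.
        z = (W - E[W]) / sqrt(Var[W]) = (10 - 27.5) / 9.7852 = -1.7884.
        Two-sided p = 2*Phi(z) = 0.073709.
Step 6: alpha = 0.1. reject H0.

W+ = 10, W- = 45, W = min = 10, p = 0.073709, reject H0.


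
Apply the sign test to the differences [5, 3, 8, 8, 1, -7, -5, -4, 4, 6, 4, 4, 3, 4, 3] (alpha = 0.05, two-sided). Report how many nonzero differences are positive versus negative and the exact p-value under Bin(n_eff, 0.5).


Step 1: Discard zero differences. Original n = 15; n_eff = number of nonzero differences = 15.
Nonzero differences (with sign): +5, +3, +8, +8, +1, -7, -5, -4, +4, +6, +4, +4, +3, +4, +3
Step 2: Count signs: positive = 12, negative = 3.
Step 3: Under H0: P(positive) = 0.5, so the number of positives S ~ Bin(15, 0.5).
Step 4: Two-sided exact p-value = sum of Bin(15,0.5) probabilities at or below the observed probability = 0.035156.
Step 5: alpha = 0.05. reject H0.

n_eff = 15, pos = 12, neg = 3, p = 0.035156, reject H0.


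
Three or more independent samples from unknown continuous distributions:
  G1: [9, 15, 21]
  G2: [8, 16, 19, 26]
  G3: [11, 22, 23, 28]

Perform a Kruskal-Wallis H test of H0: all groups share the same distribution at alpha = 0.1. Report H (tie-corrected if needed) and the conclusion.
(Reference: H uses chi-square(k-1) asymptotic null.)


Step 1: Combine all N = 11 observations and assign midranks.
sorted (value, group, rank): (8,G2,1), (9,G1,2), (11,G3,3), (15,G1,4), (16,G2,5), (19,G2,6), (21,G1,7), (22,G3,8), (23,G3,9), (26,G2,10), (28,G3,11)
Step 2: Sum ranks within each group.
R_1 = 13 (n_1 = 3)
R_2 = 22 (n_2 = 4)
R_3 = 31 (n_3 = 4)
Step 3: H = 12/(N(N+1)) * sum(R_i^2/n_i) - 3(N+1)
     = 12/(11*12) * (13^2/3 + 22^2/4 + 31^2/4) - 3*12
     = 0.090909 * 417.583 - 36
     = 1.962121.
Step 4: No ties, so H is used without correction.
Step 5: Under H0, H ~ chi^2(2); p-value = 0.374913.
Step 6: alpha = 0.1. fail to reject H0.

H = 1.9621, df = 2, p = 0.374913, fail to reject H0.


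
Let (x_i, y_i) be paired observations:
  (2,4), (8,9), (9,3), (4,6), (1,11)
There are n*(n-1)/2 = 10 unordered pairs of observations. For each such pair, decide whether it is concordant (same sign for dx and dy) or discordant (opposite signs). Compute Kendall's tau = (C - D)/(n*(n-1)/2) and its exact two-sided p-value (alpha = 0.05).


Step 1: Enumerate the 10 unordered pairs (i,j) with i<j and classify each by sign(x_j-x_i) * sign(y_j-y_i).
  (1,2):dx=+6,dy=+5->C; (1,3):dx=+7,dy=-1->D; (1,4):dx=+2,dy=+2->C; (1,5):dx=-1,dy=+7->D
  (2,3):dx=+1,dy=-6->D; (2,4):dx=-4,dy=-3->C; (2,5):dx=-7,dy=+2->D; (3,4):dx=-5,dy=+3->D
  (3,5):dx=-8,dy=+8->D; (4,5):dx=-3,dy=+5->D
Step 2: C = 3, D = 7, total pairs = 10.
Step 3: tau = (C - D)/(n(n-1)/2) = (3 - 7)/10 = -0.400000.
Step 4: Exact two-sided p-value (enumerate n! = 120 permutations of y under H0): p = 0.483333.
Step 5: alpha = 0.05. fail to reject H0.

tau_b = -0.4000 (C=3, D=7), p = 0.483333, fail to reject H0.


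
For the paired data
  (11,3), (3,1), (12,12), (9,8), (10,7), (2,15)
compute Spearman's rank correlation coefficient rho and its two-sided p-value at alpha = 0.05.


Step 1: Rank x and y separately (midranks; no ties here).
rank(x): 11->5, 3->2, 12->6, 9->3, 10->4, 2->1
rank(y): 3->2, 1->1, 12->5, 8->4, 7->3, 15->6
Step 2: d_i = R_x(i) - R_y(i); compute d_i^2.
  (5-2)^2=9, (2-1)^2=1, (6-5)^2=1, (3-4)^2=1, (4-3)^2=1, (1-6)^2=25
sum(d^2) = 38.
Step 3: rho = 1 - 6*38 / (6*(6^2 - 1)) = 1 - 228/210 = -0.085714.
Step 4: Under H0, t = rho * sqrt((n-2)/(1-rho^2)) = -0.1721 ~ t(4).
Step 5: Two-sided p-value from the t-distribution with 4 df = 0.871743.
Step 6: alpha = 0.05. fail to reject H0.

rho = -0.0857, p = 0.871743, fail to reject H0 at alpha = 0.05.


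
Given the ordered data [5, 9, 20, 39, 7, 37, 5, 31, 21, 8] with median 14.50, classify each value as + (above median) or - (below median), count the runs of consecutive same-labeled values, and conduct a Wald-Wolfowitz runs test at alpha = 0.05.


Step 1: Compute median = 14.50; label A = above, B = below.
Labels in order: BBAABABAAB  (n_A = 5, n_B = 5)
Step 2: Count runs R = 7.
Step 3: Under H0 (random ordering), E[R] = 2*n_A*n_B/(n_A+n_B) + 1 = 2*5*5/10 + 1 = 6.0000.
        Var[R] = 2*n_A*n_B*(2*n_A*n_B - n_A - n_B) / ((n_A+n_B)^2 * (n_A+n_B-1)) = 2000/900 = 2.2222.
        SD[R] = 1.4907.
Step 4: Continuity-corrected z = (R - 0.5 - E[R]) / SD[R] = (7 - 0.5 - 6.0000) / 1.4907 = 0.3354.
Step 5: Two-sided p-value via normal approximation = 2*(1 - Phi(|z|)) = 0.737316.
Step 6: alpha = 0.05. fail to reject H0.

R = 7, z = 0.3354, p = 0.737316, fail to reject H0.


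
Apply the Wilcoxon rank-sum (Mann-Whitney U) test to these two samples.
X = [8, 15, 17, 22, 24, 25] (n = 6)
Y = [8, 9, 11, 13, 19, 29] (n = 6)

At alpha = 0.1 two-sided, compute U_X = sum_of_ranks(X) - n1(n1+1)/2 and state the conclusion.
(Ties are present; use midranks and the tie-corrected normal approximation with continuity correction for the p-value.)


Step 1: Combine and sort all 12 observations; assign midranks.
sorted (value, group): (8,X), (8,Y), (9,Y), (11,Y), (13,Y), (15,X), (17,X), (19,Y), (22,X), (24,X), (25,X), (29,Y)
ranks: 8->1.5, 8->1.5, 9->3, 11->4, 13->5, 15->6, 17->7, 19->8, 22->9, 24->10, 25->11, 29->12
Step 2: Rank sum for X: R1 = 1.5 + 6 + 7 + 9 + 10 + 11 = 44.5.
Step 3: U_X = R1 - n1(n1+1)/2 = 44.5 - 6*7/2 = 44.5 - 21 = 23.5.
       U_Y = n1*n2 - U_X = 36 - 23.5 = 12.5.
Step 4: Ties are present, so use the tie-corrected normal approximation (with continuity correction) for the p-value.
Step 5: p-value = 0.422527; compare to alpha = 0.1. fail to reject H0.

U_X = 23.5, p = 0.422527, fail to reject H0 at alpha = 0.1.


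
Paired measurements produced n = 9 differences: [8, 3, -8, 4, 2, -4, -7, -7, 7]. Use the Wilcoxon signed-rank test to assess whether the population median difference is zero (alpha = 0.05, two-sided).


Step 1: Drop any zero differences (none here) and take |d_i|.
|d| = [8, 3, 8, 4, 2, 4, 7, 7, 7]
Step 2: Midrank |d_i| (ties get averaged ranks).
ranks: |8|->8.5, |3|->2, |8|->8.5, |4|->3.5, |2|->1, |4|->3.5, |7|->6, |7|->6, |7|->6
Step 3: Attach original signs; sum ranks with positive sign and with negative sign.
W+ = 8.5 + 2 + 3.5 + 1 + 6 = 21
W- = 8.5 + 3.5 + 6 + 6 = 24
(Check: W+ + W- = 45 should equal n(n+1)/2 = 45.)
Step 4: Test statistic W = min(W+, W-) = 21.
Step 5: Ties in |d|, so use the tie-corrected normal approximation.
        E[W] = n(n+1)/4 = 9*10/4 = 22.5.
        Tie groups: |d|=4 (t=2), |d|=7 (t=3), |d|=8 (t=2); sum(t^3 - t) = 36.
        Var[W] = n(n+1)(2n+1)/24 - sum(t^3-t)/48 = 1710/24 - 36/48 = 70.5.
        z = (W - E[W]) / sqrt(Var[W]) = (21 - 22.5) / 8.3964 = -0.1786.
        Two-sided p = 2*Phi(z) = 0.858215.
Step 6: alpha = 0.05. fail to reject H0.

W+ = 21, W- = 24, W = min = 21, p = 0.858215, fail to reject H0.


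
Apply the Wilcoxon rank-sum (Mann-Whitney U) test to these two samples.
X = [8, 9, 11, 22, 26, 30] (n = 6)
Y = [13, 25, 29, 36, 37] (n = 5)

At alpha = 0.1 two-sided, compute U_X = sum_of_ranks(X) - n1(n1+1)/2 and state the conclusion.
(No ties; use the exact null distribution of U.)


Step 1: Combine and sort all 11 observations; assign midranks.
sorted (value, group): (8,X), (9,X), (11,X), (13,Y), (22,X), (25,Y), (26,X), (29,Y), (30,X), (36,Y), (37,Y)
ranks: 8->1, 9->2, 11->3, 13->4, 22->5, 25->6, 26->7, 29->8, 30->9, 36->10, 37->11
Step 2: Rank sum for X: R1 = 1 + 2 + 3 + 5 + 7 + 9 = 27.
Step 3: U_X = R1 - n1(n1+1)/2 = 27 - 6*7/2 = 27 - 21 = 6.
       U_Y = n1*n2 - U_X = 30 - 6 = 24.
Step 4: No ties, so the exact null distribution of U (based on enumerating the C(11,6) = 462 equally likely rank assignments) gives the two-sided p-value.
Step 5: p-value = 0.125541; compare to alpha = 0.1. fail to reject H0.

U_X = 6, p = 0.125541, fail to reject H0 at alpha = 0.1.


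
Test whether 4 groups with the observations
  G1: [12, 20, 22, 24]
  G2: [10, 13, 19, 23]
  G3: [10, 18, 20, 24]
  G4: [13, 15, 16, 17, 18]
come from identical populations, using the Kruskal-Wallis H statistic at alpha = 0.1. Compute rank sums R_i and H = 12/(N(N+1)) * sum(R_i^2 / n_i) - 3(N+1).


Step 1: Combine all N = 17 observations and assign midranks.
sorted (value, group, rank): (10,G2,1.5), (10,G3,1.5), (12,G1,3), (13,G2,4.5), (13,G4,4.5), (15,G4,6), (16,G4,7), (17,G4,8), (18,G3,9.5), (18,G4,9.5), (19,G2,11), (20,G1,12.5), (20,G3,12.5), (22,G1,14), (23,G2,15), (24,G1,16.5), (24,G3,16.5)
Step 2: Sum ranks within each group.
R_1 = 46 (n_1 = 4)
R_2 = 32 (n_2 = 4)
R_3 = 40 (n_3 = 4)
R_4 = 35 (n_4 = 5)
Step 3: H = 12/(N(N+1)) * sum(R_i^2/n_i) - 3(N+1)
     = 12/(17*18) * (46^2/4 + 32^2/4 + 40^2/4 + 35^2/5) - 3*18
     = 0.039216 * 1430 - 54
     = 2.078431.
Step 4: Ties present; correction factor C = 1 - 30/(17^3 - 17) = 0.993873. Corrected H = 2.078431 / 0.993873 = 2.091245.
Step 5: Under H0, H ~ chi^2(3); p-value = 0.553686.
Step 6: alpha = 0.1. fail to reject H0.

H = 2.0912, df = 3, p = 0.553686, fail to reject H0.


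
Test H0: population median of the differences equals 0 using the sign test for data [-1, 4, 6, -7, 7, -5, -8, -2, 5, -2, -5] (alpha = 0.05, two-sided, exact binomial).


Step 1: Discard zero differences. Original n = 11; n_eff = number of nonzero differences = 11.
Nonzero differences (with sign): -1, +4, +6, -7, +7, -5, -8, -2, +5, -2, -5
Step 2: Count signs: positive = 4, negative = 7.
Step 3: Under H0: P(positive) = 0.5, so the number of positives S ~ Bin(11, 0.5).
Step 4: Two-sided exact p-value = sum of Bin(11,0.5) probabilities at or below the observed probability = 0.548828.
Step 5: alpha = 0.05. fail to reject H0.

n_eff = 11, pos = 4, neg = 7, p = 0.548828, fail to reject H0.


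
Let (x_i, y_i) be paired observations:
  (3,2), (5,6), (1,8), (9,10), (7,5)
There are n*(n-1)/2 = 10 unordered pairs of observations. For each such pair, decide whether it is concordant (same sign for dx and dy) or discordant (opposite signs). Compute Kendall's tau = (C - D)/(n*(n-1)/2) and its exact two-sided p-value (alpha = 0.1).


Step 1: Enumerate the 10 unordered pairs (i,j) with i<j and classify each by sign(x_j-x_i) * sign(y_j-y_i).
  (1,2):dx=+2,dy=+4->C; (1,3):dx=-2,dy=+6->D; (1,4):dx=+6,dy=+8->C; (1,5):dx=+4,dy=+3->C
  (2,3):dx=-4,dy=+2->D; (2,4):dx=+4,dy=+4->C; (2,5):dx=+2,dy=-1->D; (3,4):dx=+8,dy=+2->C
  (3,5):dx=+6,dy=-3->D; (4,5):dx=-2,dy=-5->C
Step 2: C = 6, D = 4, total pairs = 10.
Step 3: tau = (C - D)/(n(n-1)/2) = (6 - 4)/10 = 0.200000.
Step 4: Exact two-sided p-value (enumerate n! = 120 permutations of y under H0): p = 0.816667.
Step 5: alpha = 0.1. fail to reject H0.

tau_b = 0.2000 (C=6, D=4), p = 0.816667, fail to reject H0.


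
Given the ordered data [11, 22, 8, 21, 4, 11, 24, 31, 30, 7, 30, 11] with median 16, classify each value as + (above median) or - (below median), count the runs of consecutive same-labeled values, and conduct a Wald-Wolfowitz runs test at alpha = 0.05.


Step 1: Compute median = 16; label A = above, B = below.
Labels in order: BABABBAAABAB  (n_A = 6, n_B = 6)
Step 2: Count runs R = 9.
Step 3: Under H0 (random ordering), E[R] = 2*n_A*n_B/(n_A+n_B) + 1 = 2*6*6/12 + 1 = 7.0000.
        Var[R] = 2*n_A*n_B*(2*n_A*n_B - n_A - n_B) / ((n_A+n_B)^2 * (n_A+n_B-1)) = 4320/1584 = 2.7273.
        SD[R] = 1.6514.
Step 4: Continuity-corrected z = (R - 0.5 - E[R]) / SD[R] = (9 - 0.5 - 7.0000) / 1.6514 = 0.9083.
Step 5: Two-sided p-value via normal approximation = 2*(1 - Phi(|z|)) = 0.363722.
Step 6: alpha = 0.05. fail to reject H0.

R = 9, z = 0.9083, p = 0.363722, fail to reject H0.


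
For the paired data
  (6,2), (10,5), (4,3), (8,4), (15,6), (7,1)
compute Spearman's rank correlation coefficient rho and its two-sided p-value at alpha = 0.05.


Step 1: Rank x and y separately (midranks; no ties here).
rank(x): 6->2, 10->5, 4->1, 8->4, 15->6, 7->3
rank(y): 2->2, 5->5, 3->3, 4->4, 6->6, 1->1
Step 2: d_i = R_x(i) - R_y(i); compute d_i^2.
  (2-2)^2=0, (5-5)^2=0, (1-3)^2=4, (4-4)^2=0, (6-6)^2=0, (3-1)^2=4
sum(d^2) = 8.
Step 3: rho = 1 - 6*8 / (6*(6^2 - 1)) = 1 - 48/210 = 0.771429.
Step 4: Under H0, t = rho * sqrt((n-2)/(1-rho^2)) = 2.4247 ~ t(4).
Step 5: Two-sided p-value from the t-distribution with 4 df = 0.072397.
Step 6: alpha = 0.05. fail to reject H0.

rho = 0.7714, p = 0.072397, fail to reject H0 at alpha = 0.05.


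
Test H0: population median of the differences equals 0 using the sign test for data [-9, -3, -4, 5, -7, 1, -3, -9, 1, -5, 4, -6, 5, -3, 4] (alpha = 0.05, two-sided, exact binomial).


Step 1: Discard zero differences. Original n = 15; n_eff = number of nonzero differences = 15.
Nonzero differences (with sign): -9, -3, -4, +5, -7, +1, -3, -9, +1, -5, +4, -6, +5, -3, +4
Step 2: Count signs: positive = 6, negative = 9.
Step 3: Under H0: P(positive) = 0.5, so the number of positives S ~ Bin(15, 0.5).
Step 4: Two-sided exact p-value = sum of Bin(15,0.5) probabilities at or below the observed probability = 0.607239.
Step 5: alpha = 0.05. fail to reject H0.

n_eff = 15, pos = 6, neg = 9, p = 0.607239, fail to reject H0.


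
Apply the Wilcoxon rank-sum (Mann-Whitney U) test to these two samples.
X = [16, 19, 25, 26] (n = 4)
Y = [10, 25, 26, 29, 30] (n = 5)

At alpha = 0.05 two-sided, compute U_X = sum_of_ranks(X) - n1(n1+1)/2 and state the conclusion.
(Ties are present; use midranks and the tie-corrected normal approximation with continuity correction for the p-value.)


Step 1: Combine and sort all 9 observations; assign midranks.
sorted (value, group): (10,Y), (16,X), (19,X), (25,X), (25,Y), (26,X), (26,Y), (29,Y), (30,Y)
ranks: 10->1, 16->2, 19->3, 25->4.5, 25->4.5, 26->6.5, 26->6.5, 29->8, 30->9
Step 2: Rank sum for X: R1 = 2 + 3 + 4.5 + 6.5 = 16.
Step 3: U_X = R1 - n1(n1+1)/2 = 16 - 4*5/2 = 16 - 10 = 6.
       U_Y = n1*n2 - U_X = 20 - 6 = 14.
Step 4: Ties are present, so use the tie-corrected normal approximation (with continuity correction) for the p-value.
Step 5: p-value = 0.387282; compare to alpha = 0.05. fail to reject H0.

U_X = 6, p = 0.387282, fail to reject H0 at alpha = 0.05.


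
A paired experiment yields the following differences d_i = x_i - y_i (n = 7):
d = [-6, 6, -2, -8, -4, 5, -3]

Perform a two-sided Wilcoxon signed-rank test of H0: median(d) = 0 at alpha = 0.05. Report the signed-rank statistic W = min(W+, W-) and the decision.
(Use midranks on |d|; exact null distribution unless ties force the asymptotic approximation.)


Step 1: Drop any zero differences (none here) and take |d_i|.
|d| = [6, 6, 2, 8, 4, 5, 3]
Step 2: Midrank |d_i| (ties get averaged ranks).
ranks: |6|->5.5, |6|->5.5, |2|->1, |8|->7, |4|->3, |5|->4, |3|->2
Step 3: Attach original signs; sum ranks with positive sign and with negative sign.
W+ = 5.5 + 4 = 9.5
W- = 5.5 + 1 + 7 + 3 + 2 = 18.5
(Check: W+ + W- = 28 should equal n(n+1)/2 = 28.)
Step 4: Test statistic W = min(W+, W-) = 9.5.
Step 5: Ties in |d|, so use the tie-corrected normal approximation.
        E[W] = n(n+1)/4 = 7*8/4 = 14.
        Tie groups: |d|=6 (t=2); sum(t^3 - t) = 6.
        Var[W] = n(n+1)(2n+1)/24 - sum(t^3-t)/48 = 840/24 - 6/48 = 34.875.
        z = (W - E[W]) / sqrt(Var[W]) = (9.5 - 14) / 5.9055 = -0.7620.
        Two-sided p = 2*Phi(z) = 0.446060.
Step 6: alpha = 0.05. fail to reject H0.

W+ = 9.5, W- = 18.5, W = min = 9.5, p = 0.446060, fail to reject H0.


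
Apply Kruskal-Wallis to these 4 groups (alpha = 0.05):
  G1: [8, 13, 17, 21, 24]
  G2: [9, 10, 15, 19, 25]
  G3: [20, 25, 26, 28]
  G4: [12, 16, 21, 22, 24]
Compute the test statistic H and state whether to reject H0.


Step 1: Combine all N = 19 observations and assign midranks.
sorted (value, group, rank): (8,G1,1), (9,G2,2), (10,G2,3), (12,G4,4), (13,G1,5), (15,G2,6), (16,G4,7), (17,G1,8), (19,G2,9), (20,G3,10), (21,G1,11.5), (21,G4,11.5), (22,G4,13), (24,G1,14.5), (24,G4,14.5), (25,G2,16.5), (25,G3,16.5), (26,G3,18), (28,G3,19)
Step 2: Sum ranks within each group.
R_1 = 40 (n_1 = 5)
R_2 = 36.5 (n_2 = 5)
R_3 = 63.5 (n_3 = 4)
R_4 = 50 (n_4 = 5)
Step 3: H = 12/(N(N+1)) * sum(R_i^2/n_i) - 3(N+1)
     = 12/(19*20) * (40^2/5 + 36.5^2/5 + 63.5^2/4 + 50^2/5) - 3*20
     = 0.031579 * 2094.51 - 60
     = 6.142500.
Step 4: Ties present; correction factor C = 1 - 18/(19^3 - 19) = 0.997368. Corrected H = 6.142500 / 0.997368 = 6.158707.
Step 5: Under H0, H ~ chi^2(3); p-value = 0.104139.
Step 6: alpha = 0.05. fail to reject H0.

H = 6.1587, df = 3, p = 0.104139, fail to reject H0.


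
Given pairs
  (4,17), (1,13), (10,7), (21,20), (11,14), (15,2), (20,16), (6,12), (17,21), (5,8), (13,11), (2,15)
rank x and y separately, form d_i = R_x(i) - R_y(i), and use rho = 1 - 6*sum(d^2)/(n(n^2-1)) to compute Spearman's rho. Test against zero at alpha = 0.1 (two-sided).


Step 1: Rank x and y separately (midranks; no ties here).
rank(x): 4->3, 1->1, 10->6, 21->12, 11->7, 15->9, 20->11, 6->5, 17->10, 5->4, 13->8, 2->2
rank(y): 17->10, 13->6, 7->2, 20->11, 14->7, 2->1, 16->9, 12->5, 21->12, 8->3, 11->4, 15->8
Step 2: d_i = R_x(i) - R_y(i); compute d_i^2.
  (3-10)^2=49, (1-6)^2=25, (6-2)^2=16, (12-11)^2=1, (7-7)^2=0, (9-1)^2=64, (11-9)^2=4, (5-5)^2=0, (10-12)^2=4, (4-3)^2=1, (8-4)^2=16, (2-8)^2=36
sum(d^2) = 216.
Step 3: rho = 1 - 6*216 / (12*(12^2 - 1)) = 1 - 1296/1716 = 0.244755.
Step 4: Under H0, t = rho * sqrt((n-2)/(1-rho^2)) = 0.7983 ~ t(10).
Step 5: Two-sided p-value from the t-distribution with 10 df = 0.443262.
Step 6: alpha = 0.1. fail to reject H0.

rho = 0.2448, p = 0.443262, fail to reject H0 at alpha = 0.1.


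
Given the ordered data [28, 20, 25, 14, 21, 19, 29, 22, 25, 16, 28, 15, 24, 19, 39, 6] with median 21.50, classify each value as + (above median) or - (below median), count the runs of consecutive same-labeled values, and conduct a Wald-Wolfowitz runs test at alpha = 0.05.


Step 1: Compute median = 21.50; label A = above, B = below.
Labels in order: ABABBBAAABABABAB  (n_A = 8, n_B = 8)
Step 2: Count runs R = 12.
Step 3: Under H0 (random ordering), E[R] = 2*n_A*n_B/(n_A+n_B) + 1 = 2*8*8/16 + 1 = 9.0000.
        Var[R] = 2*n_A*n_B*(2*n_A*n_B - n_A - n_B) / ((n_A+n_B)^2 * (n_A+n_B-1)) = 14336/3840 = 3.7333.
        SD[R] = 1.9322.
Step 4: Continuity-corrected z = (R - 0.5 - E[R]) / SD[R] = (12 - 0.5 - 9.0000) / 1.9322 = 1.2939.
Step 5: Two-sided p-value via normal approximation = 2*(1 - Phi(|z|)) = 0.195709.
Step 6: alpha = 0.05. fail to reject H0.

R = 12, z = 1.2939, p = 0.195709, fail to reject H0.


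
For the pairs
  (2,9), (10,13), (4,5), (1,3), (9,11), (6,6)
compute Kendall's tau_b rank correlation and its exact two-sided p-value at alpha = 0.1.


Step 1: Enumerate the 15 unordered pairs (i,j) with i<j and classify each by sign(x_j-x_i) * sign(y_j-y_i).
  (1,2):dx=+8,dy=+4->C; (1,3):dx=+2,dy=-4->D; (1,4):dx=-1,dy=-6->C; (1,5):dx=+7,dy=+2->C
  (1,6):dx=+4,dy=-3->D; (2,3):dx=-6,dy=-8->C; (2,4):dx=-9,dy=-10->C; (2,5):dx=-1,dy=-2->C
  (2,6):dx=-4,dy=-7->C; (3,4):dx=-3,dy=-2->C; (3,5):dx=+5,dy=+6->C; (3,6):dx=+2,dy=+1->C
  (4,5):dx=+8,dy=+8->C; (4,6):dx=+5,dy=+3->C; (5,6):dx=-3,dy=-5->C
Step 2: C = 13, D = 2, total pairs = 15.
Step 3: tau = (C - D)/(n(n-1)/2) = (13 - 2)/15 = 0.733333.
Step 4: Exact two-sided p-value (enumerate n! = 720 permutations of y under H0): p = 0.055556.
Step 5: alpha = 0.1. reject H0.

tau_b = 0.7333 (C=13, D=2), p = 0.055556, reject H0.


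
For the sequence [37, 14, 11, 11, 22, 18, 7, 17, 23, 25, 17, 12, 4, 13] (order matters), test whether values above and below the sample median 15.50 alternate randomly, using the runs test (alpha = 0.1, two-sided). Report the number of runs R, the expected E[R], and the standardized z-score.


Step 1: Compute median = 15.50; label A = above, B = below.
Labels in order: ABBBAABAAAABBB  (n_A = 7, n_B = 7)
Step 2: Count runs R = 6.
Step 3: Under H0 (random ordering), E[R] = 2*n_A*n_B/(n_A+n_B) + 1 = 2*7*7/14 + 1 = 8.0000.
        Var[R] = 2*n_A*n_B*(2*n_A*n_B - n_A - n_B) / ((n_A+n_B)^2 * (n_A+n_B-1)) = 8232/2548 = 3.2308.
        SD[R] = 1.7974.
Step 4: Continuity-corrected z = (R + 0.5 - E[R]) / SD[R] = (6 + 0.5 - 8.0000) / 1.7974 = -0.8345.
Step 5: Two-sided p-value via normal approximation = 2*(1 - Phi(|z|)) = 0.403986.
Step 6: alpha = 0.1. fail to reject H0.

R = 6, z = -0.8345, p = 0.403986, fail to reject H0.


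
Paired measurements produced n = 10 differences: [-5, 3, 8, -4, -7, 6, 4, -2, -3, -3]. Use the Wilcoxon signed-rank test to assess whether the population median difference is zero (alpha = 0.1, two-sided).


Step 1: Drop any zero differences (none here) and take |d_i|.
|d| = [5, 3, 8, 4, 7, 6, 4, 2, 3, 3]
Step 2: Midrank |d_i| (ties get averaged ranks).
ranks: |5|->7, |3|->3, |8|->10, |4|->5.5, |7|->9, |6|->8, |4|->5.5, |2|->1, |3|->3, |3|->3
Step 3: Attach original signs; sum ranks with positive sign and with negative sign.
W+ = 3 + 10 + 8 + 5.5 = 26.5
W- = 7 + 5.5 + 9 + 1 + 3 + 3 = 28.5
(Check: W+ + W- = 55 should equal n(n+1)/2 = 55.)
Step 4: Test statistic W = min(W+, W-) = 26.5.
Step 5: Ties in |d|, so use the tie-corrected normal approximation.
        E[W] = n(n+1)/4 = 10*11/4 = 27.5.
        Tie groups: |d|=3 (t=3), |d|=4 (t=2); sum(t^3 - t) = 30.
        Var[W] = n(n+1)(2n+1)/24 - sum(t^3-t)/48 = 2310/24 - 30/48 = 95.625.
        z = (W - E[W]) / sqrt(Var[W]) = (26.5 - 27.5) / 9.7788 = -0.1023.
        Two-sided p = 2*Phi(z) = 0.918549.
Step 6: alpha = 0.1. fail to reject H0.

W+ = 26.5, W- = 28.5, W = min = 26.5, p = 0.918549, fail to reject H0.


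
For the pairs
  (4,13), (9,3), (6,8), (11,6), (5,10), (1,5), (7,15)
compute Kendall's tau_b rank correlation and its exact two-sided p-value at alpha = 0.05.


Step 1: Enumerate the 21 unordered pairs (i,j) with i<j and classify each by sign(x_j-x_i) * sign(y_j-y_i).
  (1,2):dx=+5,dy=-10->D; (1,3):dx=+2,dy=-5->D; (1,4):dx=+7,dy=-7->D; (1,5):dx=+1,dy=-3->D
  (1,6):dx=-3,dy=-8->C; (1,7):dx=+3,dy=+2->C; (2,3):dx=-3,dy=+5->D; (2,4):dx=+2,dy=+3->C
  (2,5):dx=-4,dy=+7->D; (2,6):dx=-8,dy=+2->D; (2,7):dx=-2,dy=+12->D; (3,4):dx=+5,dy=-2->D
  (3,5):dx=-1,dy=+2->D; (3,6):dx=-5,dy=-3->C; (3,7):dx=+1,dy=+7->C; (4,5):dx=-6,dy=+4->D
  (4,6):dx=-10,dy=-1->C; (4,7):dx=-4,dy=+9->D; (5,6):dx=-4,dy=-5->C; (5,7):dx=+2,dy=+5->C
  (6,7):dx=+6,dy=+10->C
Step 2: C = 9, D = 12, total pairs = 21.
Step 3: tau = (C - D)/(n(n-1)/2) = (9 - 12)/21 = -0.142857.
Step 4: Exact two-sided p-value (enumerate n! = 5040 permutations of y under H0): p = 0.772619.
Step 5: alpha = 0.05. fail to reject H0.

tau_b = -0.1429 (C=9, D=12), p = 0.772619, fail to reject H0.


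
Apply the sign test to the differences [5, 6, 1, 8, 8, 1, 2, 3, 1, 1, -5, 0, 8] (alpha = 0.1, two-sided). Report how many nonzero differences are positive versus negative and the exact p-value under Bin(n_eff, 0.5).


Step 1: Discard zero differences. Original n = 13; n_eff = number of nonzero differences = 12.
Nonzero differences (with sign): +5, +6, +1, +8, +8, +1, +2, +3, +1, +1, -5, +8
Step 2: Count signs: positive = 11, negative = 1.
Step 3: Under H0: P(positive) = 0.5, so the number of positives S ~ Bin(12, 0.5).
Step 4: Two-sided exact p-value = sum of Bin(12,0.5) probabilities at or below the observed probability = 0.006348.
Step 5: alpha = 0.1. reject H0.

n_eff = 12, pos = 11, neg = 1, p = 0.006348, reject H0.


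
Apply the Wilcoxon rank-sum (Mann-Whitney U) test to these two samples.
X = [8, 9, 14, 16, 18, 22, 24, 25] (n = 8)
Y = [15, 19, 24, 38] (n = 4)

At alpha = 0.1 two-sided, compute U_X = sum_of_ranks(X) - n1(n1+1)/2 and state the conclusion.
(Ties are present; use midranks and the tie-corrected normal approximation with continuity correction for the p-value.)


Step 1: Combine and sort all 12 observations; assign midranks.
sorted (value, group): (8,X), (9,X), (14,X), (15,Y), (16,X), (18,X), (19,Y), (22,X), (24,X), (24,Y), (25,X), (38,Y)
ranks: 8->1, 9->2, 14->3, 15->4, 16->5, 18->6, 19->7, 22->8, 24->9.5, 24->9.5, 25->11, 38->12
Step 2: Rank sum for X: R1 = 1 + 2 + 3 + 5 + 6 + 8 + 9.5 + 11 = 45.5.
Step 3: U_X = R1 - n1(n1+1)/2 = 45.5 - 8*9/2 = 45.5 - 36 = 9.5.
       U_Y = n1*n2 - U_X = 32 - 9.5 = 22.5.
Step 4: Ties are present, so use the tie-corrected normal approximation (with continuity correction) for the p-value.
Step 5: p-value = 0.307332; compare to alpha = 0.1. fail to reject H0.

U_X = 9.5, p = 0.307332, fail to reject H0 at alpha = 0.1.
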